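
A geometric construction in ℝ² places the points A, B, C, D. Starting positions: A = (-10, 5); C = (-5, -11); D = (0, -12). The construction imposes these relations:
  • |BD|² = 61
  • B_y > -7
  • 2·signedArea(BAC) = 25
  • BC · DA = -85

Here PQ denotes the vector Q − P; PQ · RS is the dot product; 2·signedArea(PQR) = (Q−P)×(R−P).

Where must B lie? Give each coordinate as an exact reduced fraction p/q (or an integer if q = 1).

1. B_x = -5  [2·signedArea(BAC) = 25 ∩ BC · DA = -85]
2. B_y = -6  [2·signedArea(BAC) = 25 ∩ BC · DA = -85]
   → B = (-5, -6)

B = (-5, -6)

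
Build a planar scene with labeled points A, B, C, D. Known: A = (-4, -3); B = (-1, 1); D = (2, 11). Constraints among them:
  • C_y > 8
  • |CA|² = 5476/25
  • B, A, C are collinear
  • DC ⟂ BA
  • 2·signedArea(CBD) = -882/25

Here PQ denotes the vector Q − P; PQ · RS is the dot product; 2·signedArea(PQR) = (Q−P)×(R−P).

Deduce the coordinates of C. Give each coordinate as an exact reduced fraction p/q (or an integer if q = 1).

1. C_x = 122/25  [B, A, C are collinear ∩ DC ⟂ BA]
2. C_y = 221/25  [B, A, C are collinear ∩ DC ⟂ BA]
   → C = (122/25, 221/25)

C = (122/25, 221/25)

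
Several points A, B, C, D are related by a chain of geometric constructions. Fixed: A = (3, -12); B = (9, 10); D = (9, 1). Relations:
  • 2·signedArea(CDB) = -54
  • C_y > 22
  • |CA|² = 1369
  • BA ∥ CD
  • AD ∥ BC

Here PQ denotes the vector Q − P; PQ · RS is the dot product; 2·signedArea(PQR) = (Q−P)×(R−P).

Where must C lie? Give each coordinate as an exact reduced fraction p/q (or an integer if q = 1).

1. C_x = 15  [BA ∥ CD ∩ AD ∥ BC]
2. C_y = 23  [BA ∥ CD ∩ AD ∥ BC]
   → C = (15, 23)

C = (15, 23)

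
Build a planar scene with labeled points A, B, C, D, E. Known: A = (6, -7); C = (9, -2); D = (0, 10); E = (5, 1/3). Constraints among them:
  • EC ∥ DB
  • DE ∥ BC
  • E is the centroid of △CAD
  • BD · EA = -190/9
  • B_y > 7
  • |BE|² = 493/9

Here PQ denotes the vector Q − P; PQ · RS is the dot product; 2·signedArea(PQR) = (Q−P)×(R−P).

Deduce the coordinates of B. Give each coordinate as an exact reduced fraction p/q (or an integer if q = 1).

B = (4, 23/3)

1. B_x = 4  [DE ∥ BC ∩ EC ∥ DB]
2. B_y = 23/3  [DE ∥ BC ∩ EC ∥ DB]
   → B = (4, 23/3)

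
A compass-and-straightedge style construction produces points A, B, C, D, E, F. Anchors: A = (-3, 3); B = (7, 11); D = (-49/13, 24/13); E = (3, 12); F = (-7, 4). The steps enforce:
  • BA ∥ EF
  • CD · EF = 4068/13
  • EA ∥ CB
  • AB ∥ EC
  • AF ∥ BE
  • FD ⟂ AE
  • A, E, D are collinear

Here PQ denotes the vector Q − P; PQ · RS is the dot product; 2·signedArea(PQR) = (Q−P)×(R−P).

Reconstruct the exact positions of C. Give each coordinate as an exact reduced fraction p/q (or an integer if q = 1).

C = (13, 20)

1. C_x = 13  [EA ∥ CB ∩ AB ∥ EC]
2. C_y = 20  [EA ∥ CB ∩ AB ∥ EC]
   → C = (13, 20)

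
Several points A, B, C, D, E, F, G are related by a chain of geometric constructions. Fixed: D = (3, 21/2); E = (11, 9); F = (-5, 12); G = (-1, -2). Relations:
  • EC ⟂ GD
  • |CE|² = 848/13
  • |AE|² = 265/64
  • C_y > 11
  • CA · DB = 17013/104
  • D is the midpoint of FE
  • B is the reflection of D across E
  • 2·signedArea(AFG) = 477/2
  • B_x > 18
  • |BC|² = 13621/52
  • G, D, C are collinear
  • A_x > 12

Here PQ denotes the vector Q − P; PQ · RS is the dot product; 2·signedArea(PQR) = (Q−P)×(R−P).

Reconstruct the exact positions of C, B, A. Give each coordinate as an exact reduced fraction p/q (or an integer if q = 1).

1. C_x = 43/13  [G, D, C are collinear ∩ EC ⟂ GD]
2. C_y = 149/13  [G, D, C are collinear ∩ EC ⟂ GD]
   → C = (43/13, 149/13)
3. B_x = 19  [B is the reflection of D across E]
4. B_y = 15/2  [B is the reflection of D across E]
   → B = (19, 15/2)
5. A_x = 13  [2·signedArea(AFG) = 477/2 ∩ CA · DB = 17013/104]
6. A_y = 69/8  [2·signedArea(AFG) = 477/2 ∩ CA · DB = 17013/104]
   → A = (13, 69/8)

A = (13, 69/8)
B = (19, 15/2)
C = (43/13, 149/13)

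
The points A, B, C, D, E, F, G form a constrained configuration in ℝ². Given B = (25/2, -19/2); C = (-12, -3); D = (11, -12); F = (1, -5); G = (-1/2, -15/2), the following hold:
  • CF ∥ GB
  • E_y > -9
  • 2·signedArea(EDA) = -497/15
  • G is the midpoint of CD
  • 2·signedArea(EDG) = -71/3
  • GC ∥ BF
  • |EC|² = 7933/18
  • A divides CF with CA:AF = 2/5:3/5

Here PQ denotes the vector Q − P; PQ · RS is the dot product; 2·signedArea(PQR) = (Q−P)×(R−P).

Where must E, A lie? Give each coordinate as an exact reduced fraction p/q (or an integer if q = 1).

A = (-34/5, -19/5)
E = (49/6, -53/6)

1. A_x = -34/5  [A divides CF with CA:AF = 2/5:3/5]
2. A_y = -19/5  [A divides CF with CA:AF = 2/5:3/5]
   → A = (-34/5, -19/5)
3. E_x = 49/6  [2·signedArea(EDG) = -71/3 ∩ 2·signedArea(EDA) = -497/15]
4. E_y = -53/6  [2·signedArea(EDG) = -71/3 ∩ 2·signedArea(EDA) = -497/15]
   → E = (49/6, -53/6)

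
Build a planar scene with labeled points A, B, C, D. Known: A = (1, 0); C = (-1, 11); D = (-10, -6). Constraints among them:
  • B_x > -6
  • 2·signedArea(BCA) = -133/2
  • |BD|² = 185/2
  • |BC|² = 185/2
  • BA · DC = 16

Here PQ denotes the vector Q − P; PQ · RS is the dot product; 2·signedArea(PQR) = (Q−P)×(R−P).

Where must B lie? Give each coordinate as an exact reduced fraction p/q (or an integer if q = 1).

1. B_x = -11/2  [2·signedArea(BCA) = -133/2 ∩ BA · DC = 16]
2. B_y = 5/2  [2·signedArea(BCA) = -133/2 ∩ BA · DC = 16]
   → B = (-11/2, 5/2)

B = (-11/2, 5/2)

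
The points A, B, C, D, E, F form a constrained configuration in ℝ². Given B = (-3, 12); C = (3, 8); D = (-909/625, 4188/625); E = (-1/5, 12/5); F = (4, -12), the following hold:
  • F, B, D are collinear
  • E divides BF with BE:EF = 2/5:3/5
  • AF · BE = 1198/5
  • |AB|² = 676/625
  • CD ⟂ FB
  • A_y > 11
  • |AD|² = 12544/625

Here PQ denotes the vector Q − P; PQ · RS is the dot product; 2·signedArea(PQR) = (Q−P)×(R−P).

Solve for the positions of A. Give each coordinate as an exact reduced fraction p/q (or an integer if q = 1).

A = (-1693/625, 6876/625)

1. A_x = -1693/625  [line -14/5·x + 48/5·y + -566/5 = 0 ∩ |AD|² = 12544/625]
2. A_y = 6876/625  [line -14/5·x + 48/5·y + -566/5 = 0 ∩ |AD|² = 12544/625]
   → A = (-1693/625, 6876/625)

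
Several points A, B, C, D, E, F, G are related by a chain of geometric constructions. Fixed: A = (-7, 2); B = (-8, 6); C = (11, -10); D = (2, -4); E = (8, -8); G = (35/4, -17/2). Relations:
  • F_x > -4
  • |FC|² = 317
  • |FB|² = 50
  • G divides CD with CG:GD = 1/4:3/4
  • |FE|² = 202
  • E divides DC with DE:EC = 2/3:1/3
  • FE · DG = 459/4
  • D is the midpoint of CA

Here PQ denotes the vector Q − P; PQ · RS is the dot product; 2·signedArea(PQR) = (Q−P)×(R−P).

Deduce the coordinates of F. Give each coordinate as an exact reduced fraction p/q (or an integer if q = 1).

F = (-3, 1)

1. F_x = -3  [line -27/4·x + 9/2·y + -99/4 = 0 ∩ |FC|² = 317]
2. F_y = 1  [line -27/4·x + 9/2·y + -99/4 = 0 ∩ |FC|² = 317]
   → F = (-3, 1)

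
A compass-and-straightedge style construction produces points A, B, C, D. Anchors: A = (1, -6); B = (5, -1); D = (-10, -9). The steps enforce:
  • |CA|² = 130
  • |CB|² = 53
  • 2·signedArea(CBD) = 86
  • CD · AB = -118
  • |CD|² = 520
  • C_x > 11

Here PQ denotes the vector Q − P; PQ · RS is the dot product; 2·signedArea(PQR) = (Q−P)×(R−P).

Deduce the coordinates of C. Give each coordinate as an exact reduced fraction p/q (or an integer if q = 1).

C = (12, -3)

1. C_x = 12  [2·signedArea(CBD) = 86 ∩ CD · AB = -118]
2. C_y = -3  [2·signedArea(CBD) = 86 ∩ CD · AB = -118]
   → C = (12, -3)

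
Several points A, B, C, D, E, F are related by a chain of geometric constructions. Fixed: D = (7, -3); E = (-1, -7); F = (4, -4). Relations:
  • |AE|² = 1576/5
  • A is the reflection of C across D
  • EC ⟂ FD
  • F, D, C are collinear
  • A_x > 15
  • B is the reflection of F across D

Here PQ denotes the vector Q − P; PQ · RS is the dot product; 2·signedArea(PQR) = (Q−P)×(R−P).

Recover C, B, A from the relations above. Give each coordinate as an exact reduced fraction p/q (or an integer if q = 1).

A = (77/5, -1/5)
B = (10, -2)
C = (-7/5, -29/5)

1. C_x = -7/5  [F, D, C are collinear ∩ EC ⟂ FD]
2. C_y = -29/5  [F, D, C are collinear ∩ EC ⟂ FD]
   → C = (-7/5, -29/5)
3. B_x = 10  [B is the reflection of F across D]
4. B_y = -2  [B is the reflection of F across D]
   → B = (10, -2)
5. A_x = 77/5  [A is the reflection of C across D]
6. A_y = -1/5  [A is the reflection of C across D]
   → A = (77/5, -1/5)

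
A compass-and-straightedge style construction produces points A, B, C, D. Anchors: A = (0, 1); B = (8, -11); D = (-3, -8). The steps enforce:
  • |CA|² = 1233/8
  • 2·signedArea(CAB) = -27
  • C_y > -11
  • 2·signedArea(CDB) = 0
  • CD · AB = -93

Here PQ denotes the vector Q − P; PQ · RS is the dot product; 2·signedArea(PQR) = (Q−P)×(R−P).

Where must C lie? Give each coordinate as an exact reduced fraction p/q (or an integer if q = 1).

1. C_x = 21/4  [2·signedArea(CDB) = 0 ∩ 2·signedArea(CAB) = -27]
2. C_y = -41/4  [2·signedArea(CDB) = 0 ∩ 2·signedArea(CAB) = -27]
   → C = (21/4, -41/4)

C = (21/4, -41/4)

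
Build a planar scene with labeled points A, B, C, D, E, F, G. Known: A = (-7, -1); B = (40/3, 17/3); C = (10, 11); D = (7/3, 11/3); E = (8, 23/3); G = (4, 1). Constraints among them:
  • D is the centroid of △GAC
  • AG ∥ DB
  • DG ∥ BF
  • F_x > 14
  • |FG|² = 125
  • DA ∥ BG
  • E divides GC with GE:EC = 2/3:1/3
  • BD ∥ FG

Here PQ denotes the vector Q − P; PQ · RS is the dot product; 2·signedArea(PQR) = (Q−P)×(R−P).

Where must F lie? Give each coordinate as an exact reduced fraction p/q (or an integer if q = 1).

F = (15, 3)

1. F_x = 15  [BD ∥ FG ∩ DG ∥ BF]
2. F_y = 3  [BD ∥ FG ∩ DG ∥ BF]
   → F = (15, 3)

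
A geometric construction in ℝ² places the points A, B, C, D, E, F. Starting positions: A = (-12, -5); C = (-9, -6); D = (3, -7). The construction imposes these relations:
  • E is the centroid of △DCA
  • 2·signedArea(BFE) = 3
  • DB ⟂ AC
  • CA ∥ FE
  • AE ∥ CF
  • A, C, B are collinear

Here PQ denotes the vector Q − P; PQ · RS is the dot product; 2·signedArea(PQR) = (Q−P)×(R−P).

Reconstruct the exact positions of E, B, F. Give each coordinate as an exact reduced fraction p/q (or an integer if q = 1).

B = (21/10, -97/10)
E = (-6, -6)
F = (-3, -7)

1. E_x = -6  [E is the centroid of △DCA]
2. E_y = -6  [E is the centroid of △DCA]
   → E = (-6, -6)
3. B_x = 21/10  [A, C, B are collinear ∩ DB ⟂ AC]
4. B_y = -97/10  [A, C, B are collinear ∩ DB ⟂ AC]
   → B = (21/10, -97/10)
5. F_x = -3  [CA ∥ FE ∩ AE ∥ CF]
6. F_y = -7  [CA ∥ FE ∩ AE ∥ CF]
   → F = (-3, -7)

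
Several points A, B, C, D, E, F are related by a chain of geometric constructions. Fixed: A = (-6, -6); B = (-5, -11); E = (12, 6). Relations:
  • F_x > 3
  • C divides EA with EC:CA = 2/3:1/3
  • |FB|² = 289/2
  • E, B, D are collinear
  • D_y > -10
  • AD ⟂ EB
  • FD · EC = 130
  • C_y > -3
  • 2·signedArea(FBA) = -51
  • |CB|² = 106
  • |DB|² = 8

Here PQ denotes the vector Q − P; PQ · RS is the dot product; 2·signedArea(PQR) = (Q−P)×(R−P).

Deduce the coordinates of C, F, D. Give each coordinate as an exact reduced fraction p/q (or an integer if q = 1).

1. C_x = 0  [C divides EA with EC:CA = 2/3:1/3]
2. C_y = -2  [C divides EA with EC:CA = 2/3:1/3]
   → C = (0, -2)
3. D_x = -3  [E, B, D are collinear ∩ AD ⟂ EB]
4. D_y = -9  [E, B, D are collinear ∩ AD ⟂ EB]
   → D = (-3, -9)
5. F_x = 7/2  [FD · EC = 130 ∩ 2·signedArea(FBA) = -51]
6. F_y = -5/2  [FD · EC = 130 ∩ 2·signedArea(FBA) = -51]
   → F = (7/2, -5/2)

C = (0, -2)
D = (-3, -9)
F = (7/2, -5/2)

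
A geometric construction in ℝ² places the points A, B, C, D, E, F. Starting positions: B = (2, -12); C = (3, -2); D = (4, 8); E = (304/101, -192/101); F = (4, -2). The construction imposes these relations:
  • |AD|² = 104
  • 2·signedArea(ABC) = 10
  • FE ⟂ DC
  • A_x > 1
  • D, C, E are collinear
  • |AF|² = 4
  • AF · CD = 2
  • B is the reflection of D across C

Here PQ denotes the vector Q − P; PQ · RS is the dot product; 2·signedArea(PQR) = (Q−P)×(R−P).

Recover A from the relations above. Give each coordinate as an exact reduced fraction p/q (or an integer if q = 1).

A = (2, -2)

1. A_x = 2  [2·signedArea(ABC) = 10 ∩ AF · CD = 2]
2. A_y = -2  [2·signedArea(ABC) = 10 ∩ AF · CD = 2]
   → A = (2, -2)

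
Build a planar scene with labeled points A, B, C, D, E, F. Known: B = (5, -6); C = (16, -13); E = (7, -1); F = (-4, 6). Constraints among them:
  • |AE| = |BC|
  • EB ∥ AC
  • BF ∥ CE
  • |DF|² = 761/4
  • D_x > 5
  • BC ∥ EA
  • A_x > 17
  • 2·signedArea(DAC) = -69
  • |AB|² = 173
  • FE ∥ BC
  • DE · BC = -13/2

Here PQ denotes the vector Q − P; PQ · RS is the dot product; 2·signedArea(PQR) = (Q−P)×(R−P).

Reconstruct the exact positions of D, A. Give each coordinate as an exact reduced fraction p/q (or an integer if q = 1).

A = (18, -8)
D = (6, -7/2)

1. A_x = 18  [EB ∥ AC ∩ BC ∥ EA]
2. A_y = -8  [EB ∥ AC ∩ BC ∥ EA]
   → A = (18, -8)
3. D_x = 6  [2·signedArea(DAC) = -69 ∩ DE · BC = -13/2]
4. D_y = -7/2  [2·signedArea(DAC) = -69 ∩ DE · BC = -13/2]
   → D = (6, -7/2)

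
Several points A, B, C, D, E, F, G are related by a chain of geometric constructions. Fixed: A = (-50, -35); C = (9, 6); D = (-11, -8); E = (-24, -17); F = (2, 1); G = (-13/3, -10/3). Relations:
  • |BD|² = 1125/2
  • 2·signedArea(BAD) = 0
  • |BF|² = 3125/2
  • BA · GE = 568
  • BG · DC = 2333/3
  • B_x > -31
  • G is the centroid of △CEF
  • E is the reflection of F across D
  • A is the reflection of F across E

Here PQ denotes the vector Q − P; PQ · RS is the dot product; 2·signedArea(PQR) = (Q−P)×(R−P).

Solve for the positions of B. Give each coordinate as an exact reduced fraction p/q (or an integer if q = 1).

1. B_x = -61/2  [2·signedArea(BAD) = 0 ∩ BG · DC = 2333/3]
2. B_y = -43/2  [2·signedArea(BAD) = 0 ∩ BG · DC = 2333/3]
   → B = (-61/2, -43/2)

B = (-61/2, -43/2)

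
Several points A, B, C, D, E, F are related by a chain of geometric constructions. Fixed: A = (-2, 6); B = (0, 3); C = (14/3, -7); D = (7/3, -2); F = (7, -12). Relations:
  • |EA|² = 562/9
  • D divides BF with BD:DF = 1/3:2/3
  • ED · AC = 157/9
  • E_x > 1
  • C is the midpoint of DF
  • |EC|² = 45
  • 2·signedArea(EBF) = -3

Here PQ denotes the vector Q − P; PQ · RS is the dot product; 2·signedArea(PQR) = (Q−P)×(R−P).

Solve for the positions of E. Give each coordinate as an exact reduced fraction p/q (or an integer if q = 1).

1. E_x = 5/3  [ED · AC = 157/9 ∩ 2·signedArea(EBF) = -3]
2. E_y = -1  [ED · AC = 157/9 ∩ 2·signedArea(EBF) = -3]
   → E = (5/3, -1)

E = (5/3, -1)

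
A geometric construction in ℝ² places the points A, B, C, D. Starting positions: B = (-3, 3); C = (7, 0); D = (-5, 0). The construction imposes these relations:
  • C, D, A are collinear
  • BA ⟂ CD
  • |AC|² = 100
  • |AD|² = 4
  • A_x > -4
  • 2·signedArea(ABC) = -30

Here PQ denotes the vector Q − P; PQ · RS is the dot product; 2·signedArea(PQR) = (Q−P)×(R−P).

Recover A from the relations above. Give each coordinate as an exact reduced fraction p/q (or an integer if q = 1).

A = (-3, 0)

1. A_x = -3  [C, D, A are collinear ∩ BA ⟂ CD]
2. A_y = 0  [C, D, A are collinear ∩ BA ⟂ CD]
   → A = (-3, 0)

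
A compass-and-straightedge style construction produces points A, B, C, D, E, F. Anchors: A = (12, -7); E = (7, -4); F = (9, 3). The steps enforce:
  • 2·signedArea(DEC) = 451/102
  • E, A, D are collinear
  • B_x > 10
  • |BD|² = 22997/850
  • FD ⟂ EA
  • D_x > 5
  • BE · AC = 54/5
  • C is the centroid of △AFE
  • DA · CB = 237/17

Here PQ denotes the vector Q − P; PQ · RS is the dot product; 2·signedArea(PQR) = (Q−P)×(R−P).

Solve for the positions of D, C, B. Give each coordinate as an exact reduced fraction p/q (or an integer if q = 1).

B = (52/5, -22/5)
C = (28/3, -8/3)
D = (183/34, -103/34)

1. D_x = 183/34  [E, A, D are collinear ∩ FD ⟂ EA]
2. D_y = -103/34  [E, A, D are collinear ∩ FD ⟂ EA]
   → D = (183/34, -103/34)
3. C_x = 28/3  [C is the centroid of △AFE]
4. C_y = -8/3  [C is the centroid of △AFE]
   → C = (28/3, -8/3)
5. B_x = 52/5  [BE · AC = 54/5 ∩ DA · CB = 237/17]
6. B_y = -22/5  [BE · AC = 54/5 ∩ DA · CB = 237/17]
   → B = (52/5, -22/5)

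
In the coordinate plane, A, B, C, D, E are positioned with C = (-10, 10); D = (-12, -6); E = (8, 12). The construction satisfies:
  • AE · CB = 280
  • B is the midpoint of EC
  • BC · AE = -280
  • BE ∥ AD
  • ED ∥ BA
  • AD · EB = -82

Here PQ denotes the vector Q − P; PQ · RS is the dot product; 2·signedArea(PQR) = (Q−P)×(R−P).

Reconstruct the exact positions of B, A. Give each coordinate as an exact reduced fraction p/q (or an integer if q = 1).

1. B_x = -1  [B is the midpoint of EC]
2. B_y = 11  [B is the midpoint of EC]
   → B = (-1, 11)
3. A_x = -21  [BE ∥ AD ∩ ED ∥ BA]
4. A_y = -7  [BE ∥ AD ∩ ED ∥ BA]
   → A = (-21, -7)

A = (-21, -7)
B = (-1, 11)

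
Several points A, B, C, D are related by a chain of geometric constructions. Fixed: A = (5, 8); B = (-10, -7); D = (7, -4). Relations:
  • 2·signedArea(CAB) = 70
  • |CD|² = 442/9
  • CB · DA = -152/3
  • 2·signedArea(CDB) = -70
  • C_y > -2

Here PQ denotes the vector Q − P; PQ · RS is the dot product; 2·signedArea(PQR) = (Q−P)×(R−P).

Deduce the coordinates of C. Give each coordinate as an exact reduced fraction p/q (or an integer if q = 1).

1. C_x = 2/3  [2·signedArea(CAB) = 70 ∩ 2·signedArea(CDB) = -70]
2. C_y = -1  [2·signedArea(CAB) = 70 ∩ 2·signedArea(CDB) = -70]
   → C = (2/3, -1)

C = (2/3, -1)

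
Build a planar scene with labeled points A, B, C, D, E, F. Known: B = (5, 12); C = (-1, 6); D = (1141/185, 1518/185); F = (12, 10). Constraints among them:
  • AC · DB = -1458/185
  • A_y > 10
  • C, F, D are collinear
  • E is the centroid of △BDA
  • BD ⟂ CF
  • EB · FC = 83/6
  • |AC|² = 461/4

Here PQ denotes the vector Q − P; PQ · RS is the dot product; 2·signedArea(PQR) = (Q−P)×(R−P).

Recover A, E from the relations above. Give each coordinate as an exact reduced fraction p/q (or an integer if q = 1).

1. A_x = 17/2  [line 216/185·x + -702/185·y + 5886/185 = 0 ∩ |AC|² = 461/4]
2. A_y = 11  [line 216/185·x + -702/185·y + 5886/185 = 0 ∩ |AC|² = 461/4]
   → A = (17/2, 11)
3. E_x = 7277/1110  [E is the centroid of △BDA]
4. E_y = 5773/555  [E is the centroid of △BDA]
   → E = (7277/1110, 5773/555)

A = (17/2, 11)
E = (7277/1110, 5773/555)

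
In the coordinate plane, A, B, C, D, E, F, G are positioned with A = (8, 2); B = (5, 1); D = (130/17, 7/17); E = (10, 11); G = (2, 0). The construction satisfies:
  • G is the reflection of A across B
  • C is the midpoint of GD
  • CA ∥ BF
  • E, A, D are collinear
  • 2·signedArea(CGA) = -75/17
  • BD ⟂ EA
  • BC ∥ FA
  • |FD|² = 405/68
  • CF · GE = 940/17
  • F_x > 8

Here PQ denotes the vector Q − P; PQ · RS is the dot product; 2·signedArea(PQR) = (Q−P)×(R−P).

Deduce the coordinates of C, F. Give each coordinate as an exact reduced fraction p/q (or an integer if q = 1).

1. C_x = 82/17  [C is the midpoint of GD]
2. C_y = 7/34  [C is the midpoint of GD]
   → C = (82/17, 7/34)
3. F_x = 139/17  [BC ∥ FA ∩ CA ∥ BF]
4. F_y = 95/34  [BC ∥ FA ∩ CA ∥ BF]
   → F = (139/17, 95/34)

C = (82/17, 7/34)
F = (139/17, 95/34)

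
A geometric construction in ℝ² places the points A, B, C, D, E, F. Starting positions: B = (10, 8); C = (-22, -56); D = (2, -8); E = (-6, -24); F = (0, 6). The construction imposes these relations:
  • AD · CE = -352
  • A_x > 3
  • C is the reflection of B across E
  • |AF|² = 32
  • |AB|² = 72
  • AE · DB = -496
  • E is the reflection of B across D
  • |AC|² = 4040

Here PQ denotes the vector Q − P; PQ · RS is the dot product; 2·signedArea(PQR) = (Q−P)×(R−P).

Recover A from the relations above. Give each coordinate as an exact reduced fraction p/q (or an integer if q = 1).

1. A_x = 4  [line -16·x + -32·y + 128 = 0 ∩ |AF|² = 32]
2. A_y = 2  [line -16·x + -32·y + 128 = 0 ∩ |AF|² = 32]
   → A = (4, 2)

A = (4, 2)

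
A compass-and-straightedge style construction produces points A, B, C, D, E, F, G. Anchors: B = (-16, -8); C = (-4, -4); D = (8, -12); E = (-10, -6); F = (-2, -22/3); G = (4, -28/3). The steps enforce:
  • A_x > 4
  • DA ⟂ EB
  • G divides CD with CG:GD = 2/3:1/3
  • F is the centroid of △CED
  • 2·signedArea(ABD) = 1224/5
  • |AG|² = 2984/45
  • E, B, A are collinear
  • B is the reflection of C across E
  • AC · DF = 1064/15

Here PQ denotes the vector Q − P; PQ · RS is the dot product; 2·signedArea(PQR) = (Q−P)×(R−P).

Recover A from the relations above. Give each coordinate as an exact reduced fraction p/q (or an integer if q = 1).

A = (22/5, -6/5)

1. A_x = 22/5  [E, B, A are collinear ∩ DA ⟂ EB]
2. A_y = -6/5  [E, B, A are collinear ∩ DA ⟂ EB]
   → A = (22/5, -6/5)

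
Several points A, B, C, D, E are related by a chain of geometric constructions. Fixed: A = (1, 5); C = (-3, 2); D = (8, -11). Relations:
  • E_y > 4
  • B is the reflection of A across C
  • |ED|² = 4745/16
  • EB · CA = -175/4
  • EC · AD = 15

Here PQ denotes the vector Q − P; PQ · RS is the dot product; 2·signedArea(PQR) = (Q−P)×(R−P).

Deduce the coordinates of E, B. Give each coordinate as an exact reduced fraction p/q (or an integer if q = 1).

1. B_x = -7  [B is the reflection of A across C]
2. B_y = -1  [B is the reflection of A across C]
   → B = (-7, -1)
3. E_x = 0  [EC · AD = 15 ∩ EB · CA = -175/4]
4. E_y = 17/4  [EC · AD = 15 ∩ EB · CA = -175/4]
   → E = (0, 17/4)

B = (-7, -1)
E = (0, 17/4)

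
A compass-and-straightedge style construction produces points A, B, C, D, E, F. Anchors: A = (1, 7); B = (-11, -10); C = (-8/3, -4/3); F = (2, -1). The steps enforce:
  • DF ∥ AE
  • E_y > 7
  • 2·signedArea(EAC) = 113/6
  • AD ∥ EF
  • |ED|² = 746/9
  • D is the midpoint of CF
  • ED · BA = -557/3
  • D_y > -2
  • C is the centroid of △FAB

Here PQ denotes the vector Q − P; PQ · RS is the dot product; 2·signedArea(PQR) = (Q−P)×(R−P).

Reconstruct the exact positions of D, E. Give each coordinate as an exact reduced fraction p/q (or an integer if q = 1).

D = (-1/3, -7/6)
E = (10/3, 43/6)

1. D_x = -1/3  [D is the midpoint of CF]
2. D_y = -7/6  [D is the midpoint of CF]
   → D = (-1/3, -7/6)
3. E_x = 10/3  [AD ∥ EF ∩ DF ∥ AE]
4. E_y = 43/6  [AD ∥ EF ∩ DF ∥ AE]
   → E = (10/3, 43/6)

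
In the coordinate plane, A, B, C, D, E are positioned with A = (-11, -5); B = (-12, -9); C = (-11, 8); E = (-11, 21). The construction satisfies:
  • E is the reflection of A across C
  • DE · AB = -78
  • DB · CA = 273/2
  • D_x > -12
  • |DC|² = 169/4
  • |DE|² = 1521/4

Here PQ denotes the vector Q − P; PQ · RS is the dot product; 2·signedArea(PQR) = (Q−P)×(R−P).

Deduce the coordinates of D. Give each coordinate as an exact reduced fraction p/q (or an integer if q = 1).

1. D_x = -11  [DE · AB = -78 ∩ DB · CA = 273/2]
2. D_y = 3/2  [DE · AB = -78 ∩ DB · CA = 273/2]
   → D = (-11, 3/2)

D = (-11, 3/2)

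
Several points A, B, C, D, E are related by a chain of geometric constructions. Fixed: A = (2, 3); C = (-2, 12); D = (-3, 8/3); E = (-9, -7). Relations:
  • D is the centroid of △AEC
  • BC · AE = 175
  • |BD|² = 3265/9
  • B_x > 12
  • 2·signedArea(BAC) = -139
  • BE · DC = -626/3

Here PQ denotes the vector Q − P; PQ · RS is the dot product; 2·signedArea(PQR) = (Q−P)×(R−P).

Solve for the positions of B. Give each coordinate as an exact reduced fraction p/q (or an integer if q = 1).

B = (13, 13)

1. B_x = 13  [BC · AE = 175 ∩ BE · DC = -626/3]
2. B_y = 13  [BC · AE = 175 ∩ BE · DC = -626/3]
   → B = (13, 13)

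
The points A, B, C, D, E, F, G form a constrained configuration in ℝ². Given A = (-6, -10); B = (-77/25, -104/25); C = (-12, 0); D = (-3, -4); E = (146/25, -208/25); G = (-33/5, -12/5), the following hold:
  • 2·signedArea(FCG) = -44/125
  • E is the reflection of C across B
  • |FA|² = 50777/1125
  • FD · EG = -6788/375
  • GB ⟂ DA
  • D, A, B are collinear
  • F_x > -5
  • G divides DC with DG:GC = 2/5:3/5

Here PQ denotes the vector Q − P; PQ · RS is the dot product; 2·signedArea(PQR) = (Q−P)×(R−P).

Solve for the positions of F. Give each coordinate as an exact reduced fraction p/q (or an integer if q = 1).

1. F_x = -317/75  [2·signedArea(FCG) = -44/125 ∩ FD · EG = -6788/375]
2. F_y = -88/25  [2·signedArea(FCG) = -44/125 ∩ FD · EG = -6788/375]
   → F = (-317/75, -88/25)

F = (-317/75, -88/25)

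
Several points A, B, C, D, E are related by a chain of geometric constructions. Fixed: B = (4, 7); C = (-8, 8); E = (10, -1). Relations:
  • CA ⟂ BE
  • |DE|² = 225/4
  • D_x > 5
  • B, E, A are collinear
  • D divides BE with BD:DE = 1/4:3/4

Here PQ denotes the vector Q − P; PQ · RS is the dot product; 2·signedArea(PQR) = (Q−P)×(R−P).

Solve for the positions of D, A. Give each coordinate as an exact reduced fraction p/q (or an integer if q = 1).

1. D_x = 11/2  [D divides BE with BD:DE = 1/4:3/4]
2. D_y = 5  [D divides BE with BD:DE = 1/4:3/4]
   → D = (11/2, 5)
3. A_x = -4/5  [B, E, A are collinear ∩ CA ⟂ BE]
4. A_y = 67/5  [B, E, A are collinear ∩ CA ⟂ BE]
   → A = (-4/5, 67/5)

A = (-4/5, 67/5)
D = (11/2, 5)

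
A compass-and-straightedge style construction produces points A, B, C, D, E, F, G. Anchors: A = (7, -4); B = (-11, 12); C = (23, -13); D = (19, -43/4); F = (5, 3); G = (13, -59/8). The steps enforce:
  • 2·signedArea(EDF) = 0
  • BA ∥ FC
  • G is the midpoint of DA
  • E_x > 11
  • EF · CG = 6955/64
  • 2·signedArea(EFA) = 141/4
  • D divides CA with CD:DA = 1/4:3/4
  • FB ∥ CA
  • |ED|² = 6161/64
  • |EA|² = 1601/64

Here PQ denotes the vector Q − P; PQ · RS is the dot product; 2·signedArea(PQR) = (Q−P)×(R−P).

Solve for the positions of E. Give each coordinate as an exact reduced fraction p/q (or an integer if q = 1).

E = (12, -31/8)

1. E_x = 12  [2·signedArea(EDF) = 0 ∩ 2·signedArea(EFA) = 141/4]
2. E_y = -31/8  [2·signedArea(EDF) = 0 ∩ 2·signedArea(EFA) = 141/4]
   → E = (12, -31/8)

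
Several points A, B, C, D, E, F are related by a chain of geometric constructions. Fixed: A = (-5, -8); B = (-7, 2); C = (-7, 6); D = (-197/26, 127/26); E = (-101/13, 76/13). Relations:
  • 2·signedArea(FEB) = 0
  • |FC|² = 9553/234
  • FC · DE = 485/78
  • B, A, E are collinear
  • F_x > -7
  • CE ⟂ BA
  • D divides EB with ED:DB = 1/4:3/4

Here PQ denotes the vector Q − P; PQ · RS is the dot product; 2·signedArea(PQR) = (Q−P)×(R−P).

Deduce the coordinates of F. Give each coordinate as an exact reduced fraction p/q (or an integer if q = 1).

1. F_x = -509/78  [2·signedArea(FEB) = 0 ∩ FC · DE = 485/78]
2. F_y = -29/78  [2·signedArea(FEB) = 0 ∩ FC · DE = 485/78]
   → F = (-509/78, -29/78)

F = (-509/78, -29/78)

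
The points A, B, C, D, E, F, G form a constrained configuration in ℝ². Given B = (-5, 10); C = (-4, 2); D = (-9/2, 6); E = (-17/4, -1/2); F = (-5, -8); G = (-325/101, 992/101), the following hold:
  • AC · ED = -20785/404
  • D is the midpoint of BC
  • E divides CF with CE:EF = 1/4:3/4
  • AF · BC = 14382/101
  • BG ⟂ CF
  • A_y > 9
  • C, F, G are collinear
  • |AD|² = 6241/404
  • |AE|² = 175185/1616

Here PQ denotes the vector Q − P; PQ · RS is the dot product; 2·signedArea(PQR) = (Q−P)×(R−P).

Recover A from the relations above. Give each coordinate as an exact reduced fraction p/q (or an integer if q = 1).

1. A_x = -415/101  [AC · ED = -20785/404 ∩ AF · BC = 14382/101]
2. A_y = 1001/101  [AC · ED = -20785/404 ∩ AF · BC = 14382/101]
   → A = (-415/101, 1001/101)

A = (-415/101, 1001/101)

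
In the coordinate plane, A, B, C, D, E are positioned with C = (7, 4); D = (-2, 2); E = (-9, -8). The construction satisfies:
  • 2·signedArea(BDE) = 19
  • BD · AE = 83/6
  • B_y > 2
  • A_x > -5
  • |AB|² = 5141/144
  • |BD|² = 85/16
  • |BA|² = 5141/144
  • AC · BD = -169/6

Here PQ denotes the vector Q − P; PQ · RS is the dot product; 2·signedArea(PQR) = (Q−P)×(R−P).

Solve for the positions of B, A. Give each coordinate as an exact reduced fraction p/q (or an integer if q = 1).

1. B_x = 1/4  [line 10·x + -7·y + 15 = 0 ∩ |BD|² = 85/16]
2. B_y = 5/2  [line 10·x + -7·y + 15 = 0 ∩ |BD|² = 85/16]
   → B = (1/4, 5/2)
3. A_x = -13/3  [line 9/4·x + 1/2·y + 125/12 = 0 ∩ |AB|² = 5141/144]
4. A_y = -4/3  [line 9/4·x + 1/2·y + 125/12 = 0 ∩ |AB|² = 5141/144]
   → A = (-13/3, -4/3)

A = (-13/3, -4/3)
B = (1/4, 5/2)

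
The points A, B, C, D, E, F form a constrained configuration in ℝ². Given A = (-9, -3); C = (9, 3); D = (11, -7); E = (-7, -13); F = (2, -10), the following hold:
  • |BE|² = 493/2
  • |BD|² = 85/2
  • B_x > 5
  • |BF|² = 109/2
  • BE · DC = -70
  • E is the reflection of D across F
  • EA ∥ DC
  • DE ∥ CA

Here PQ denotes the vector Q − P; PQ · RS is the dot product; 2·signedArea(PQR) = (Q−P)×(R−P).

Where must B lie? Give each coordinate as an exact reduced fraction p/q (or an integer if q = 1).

B = (11/2, -7/2)

1. B_x = 11/2  [line 2·x + -10·y + -46 = 0 ∩ |BF|² = 109/2]
2. B_y = -7/2  [line 2·x + -10·y + -46 = 0 ∩ |BF|² = 109/2]
   → B = (11/2, -7/2)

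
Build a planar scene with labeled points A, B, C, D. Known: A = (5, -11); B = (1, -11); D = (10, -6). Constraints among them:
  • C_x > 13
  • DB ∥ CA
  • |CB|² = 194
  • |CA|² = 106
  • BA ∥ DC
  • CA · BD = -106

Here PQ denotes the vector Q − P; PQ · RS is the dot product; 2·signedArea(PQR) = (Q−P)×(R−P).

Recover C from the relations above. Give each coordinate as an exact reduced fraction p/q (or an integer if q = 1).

1. C_x = 14  [DB ∥ CA ∩ BA ∥ DC]
2. C_y = -6  [DB ∥ CA ∩ BA ∥ DC]
   → C = (14, -6)

C = (14, -6)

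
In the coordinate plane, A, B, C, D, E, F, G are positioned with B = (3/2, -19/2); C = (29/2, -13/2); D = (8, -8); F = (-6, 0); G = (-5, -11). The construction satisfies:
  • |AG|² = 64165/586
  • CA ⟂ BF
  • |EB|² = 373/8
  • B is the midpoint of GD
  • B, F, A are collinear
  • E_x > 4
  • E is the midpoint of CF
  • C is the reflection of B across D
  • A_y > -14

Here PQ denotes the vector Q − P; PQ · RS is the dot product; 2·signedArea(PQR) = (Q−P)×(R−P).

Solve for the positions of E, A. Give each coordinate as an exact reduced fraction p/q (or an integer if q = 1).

A = (2949/586, -8189/586)
E = (17/4, -13/4)

1. E_x = 17/4  [E is the midpoint of CF]
2. E_y = -13/4  [E is the midpoint of CF]
   → E = (17/4, -13/4)
3. A_x = 2949/586  [B, F, A are collinear ∩ CA ⟂ BF]
4. A_y = -8189/586  [B, F, A are collinear ∩ CA ⟂ BF]
   → A = (2949/586, -8189/586)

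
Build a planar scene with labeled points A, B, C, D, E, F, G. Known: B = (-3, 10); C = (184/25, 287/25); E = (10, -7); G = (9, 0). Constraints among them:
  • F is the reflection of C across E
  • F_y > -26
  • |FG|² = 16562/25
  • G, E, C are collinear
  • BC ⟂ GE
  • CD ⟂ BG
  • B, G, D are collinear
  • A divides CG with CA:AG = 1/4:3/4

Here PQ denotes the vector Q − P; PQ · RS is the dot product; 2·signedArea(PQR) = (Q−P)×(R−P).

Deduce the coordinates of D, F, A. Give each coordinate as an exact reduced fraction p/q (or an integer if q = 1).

A = (777/100, 861/100)
D = (3639/1525, 1681/305)
F = (316/25, -637/25)

1. D_x = 3639/1525  [B, G, D are collinear ∩ CD ⟂ BG]
2. D_y = 1681/305  [B, G, D are collinear ∩ CD ⟂ BG]
   → D = (3639/1525, 1681/305)
3. F_x = 316/25  [F is the reflection of C across E]
4. F_y = -637/25  [F is the reflection of C across E]
   → F = (316/25, -637/25)
5. A_x = 777/100  [A divides CG with CA:AG = 1/4:3/4]
6. A_y = 861/100  [A divides CG with CA:AG = 1/4:3/4]
   → A = (777/100, 861/100)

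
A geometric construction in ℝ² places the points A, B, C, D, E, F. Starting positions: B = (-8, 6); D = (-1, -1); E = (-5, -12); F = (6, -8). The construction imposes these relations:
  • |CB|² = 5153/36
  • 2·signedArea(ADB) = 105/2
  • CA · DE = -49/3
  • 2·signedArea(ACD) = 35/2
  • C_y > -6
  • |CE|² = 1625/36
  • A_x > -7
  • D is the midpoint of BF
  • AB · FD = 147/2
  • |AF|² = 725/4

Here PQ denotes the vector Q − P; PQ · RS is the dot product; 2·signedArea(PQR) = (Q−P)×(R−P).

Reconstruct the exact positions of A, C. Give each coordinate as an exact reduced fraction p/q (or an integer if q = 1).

A = (-13/2, -3)
C = (-25/6, -16/3)

1. A_x = -13/2  [2·signedArea(ADB) = 105/2 ∩ AB · FD = 147/2]
2. A_y = -3  [2·signedArea(ADB) = 105/2 ∩ AB · FD = 147/2]
   → A = (-13/2, -3)
3. C_x = -25/6  [2·signedArea(ACD) = 35/2 ∩ CA · DE = -49/3]
4. C_y = -16/3  [2·signedArea(ACD) = 35/2 ∩ CA · DE = -49/3]
   → C = (-25/6, -16/3)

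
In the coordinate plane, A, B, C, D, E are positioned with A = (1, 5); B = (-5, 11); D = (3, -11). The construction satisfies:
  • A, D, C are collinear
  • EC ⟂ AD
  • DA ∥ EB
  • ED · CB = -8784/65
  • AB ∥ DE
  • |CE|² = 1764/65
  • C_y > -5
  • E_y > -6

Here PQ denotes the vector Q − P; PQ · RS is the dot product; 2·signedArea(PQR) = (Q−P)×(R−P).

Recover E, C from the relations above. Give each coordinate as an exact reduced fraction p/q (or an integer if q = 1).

1. E_x = -3  [DA ∥ EB ∩ AB ∥ DE]
2. E_y = -5  [DA ∥ EB ∩ AB ∥ DE]
   → E = (-3, -5)
3. C_x = 141/65  [A, D, C are collinear ∩ EC ⟂ AD]
4. C_y = -283/65  [A, D, C are collinear ∩ EC ⟂ AD]
   → C = (141/65, -283/65)

C = (141/65, -283/65)
E = (-3, -5)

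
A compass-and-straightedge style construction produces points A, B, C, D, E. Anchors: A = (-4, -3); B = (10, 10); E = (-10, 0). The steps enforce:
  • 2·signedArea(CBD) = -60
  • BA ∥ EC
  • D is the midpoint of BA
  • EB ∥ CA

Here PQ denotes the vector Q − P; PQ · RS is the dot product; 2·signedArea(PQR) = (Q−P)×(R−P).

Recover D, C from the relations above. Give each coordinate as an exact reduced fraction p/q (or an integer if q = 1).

1. D_x = 3  [D is the midpoint of BA]
2. D_y = 7/2  [D is the midpoint of BA]
   → D = (3, 7/2)
3. C_x = -24  [EB ∥ CA ∩ BA ∥ EC]
4. C_y = -13  [EB ∥ CA ∩ BA ∥ EC]
   → C = (-24, -13)

C = (-24, -13)
D = (3, 7/2)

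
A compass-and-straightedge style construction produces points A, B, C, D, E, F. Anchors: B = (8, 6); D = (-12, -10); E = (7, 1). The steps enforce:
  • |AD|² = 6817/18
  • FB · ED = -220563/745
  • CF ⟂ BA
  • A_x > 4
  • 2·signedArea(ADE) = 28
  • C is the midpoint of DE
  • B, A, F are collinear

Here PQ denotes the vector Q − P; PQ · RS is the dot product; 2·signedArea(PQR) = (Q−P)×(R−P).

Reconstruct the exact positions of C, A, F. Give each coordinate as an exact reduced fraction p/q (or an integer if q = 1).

A = (25/6, 5/6)
C = (-5/2, -9/2)
F = (-1121/1490, -8637/1490)

1. C_x = -5/2  [C is the midpoint of DE]
2. C_y = -9/2  [C is the midpoint of DE]
   → C = (-5/2, -9/2)
3. A_x = 25/6  [line -11·x + 19·y + 30 = 0 ∩ |AD|² = 6817/18]
4. A_y = 5/6  [line -11·x + 19·y + 30 = 0 ∩ |AD|² = 6817/18]
   → A = (25/6, 5/6)
5. F_x = -1121/1490  [B, A, F are collinear ∩ CF ⟂ BA]
6. F_y = -8637/1490  [B, A, F are collinear ∩ CF ⟂ BA]
   → F = (-1121/1490, -8637/1490)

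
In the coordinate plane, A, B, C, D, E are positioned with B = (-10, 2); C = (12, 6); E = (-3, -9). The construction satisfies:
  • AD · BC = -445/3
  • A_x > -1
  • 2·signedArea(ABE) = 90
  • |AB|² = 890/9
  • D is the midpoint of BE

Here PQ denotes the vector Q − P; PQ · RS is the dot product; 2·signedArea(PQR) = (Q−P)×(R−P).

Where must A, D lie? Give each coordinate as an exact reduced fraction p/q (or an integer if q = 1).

A = (-1/3, -1/3)
D = (-13/2, -7/2)

1. A_x = -1/3  [line 11·x + 7·y + 6 = 0 ∩ |AB|² = 890/9]
2. A_y = -1/3  [line 11·x + 7·y + 6 = 0 ∩ |AB|² = 890/9]
   → A = (-1/3, -1/3)
3. D_x = -13/2  [D is the midpoint of BE]
4. D_y = -7/2  [D is the midpoint of BE]
   → D = (-13/2, -7/2)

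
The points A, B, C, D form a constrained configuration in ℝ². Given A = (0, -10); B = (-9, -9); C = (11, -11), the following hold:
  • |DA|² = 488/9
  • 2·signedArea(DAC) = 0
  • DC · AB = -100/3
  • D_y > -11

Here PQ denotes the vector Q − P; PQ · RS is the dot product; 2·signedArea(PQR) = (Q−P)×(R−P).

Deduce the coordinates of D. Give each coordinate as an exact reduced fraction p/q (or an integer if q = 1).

1. D_x = 22/3  [2·signedArea(DAC) = 0 ∩ DC · AB = -100/3]
2. D_y = -32/3  [2·signedArea(DAC) = 0 ∩ DC · AB = -100/3]
   → D = (22/3, -32/3)

D = (22/3, -32/3)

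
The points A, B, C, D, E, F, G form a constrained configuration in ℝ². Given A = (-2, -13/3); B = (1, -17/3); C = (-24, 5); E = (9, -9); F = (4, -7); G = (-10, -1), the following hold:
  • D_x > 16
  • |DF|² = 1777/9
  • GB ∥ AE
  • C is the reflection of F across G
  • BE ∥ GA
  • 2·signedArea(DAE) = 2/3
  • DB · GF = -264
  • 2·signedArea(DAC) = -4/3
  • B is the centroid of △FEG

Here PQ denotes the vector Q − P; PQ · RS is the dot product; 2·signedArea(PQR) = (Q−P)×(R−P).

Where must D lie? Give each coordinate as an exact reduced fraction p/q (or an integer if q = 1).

D = (17, -37/3)

1. D_x = 17  [2·signedArea(DAE) = 2/3 ∩ DB · GF = -264]
2. D_y = -37/3  [2·signedArea(DAE) = 2/3 ∩ DB · GF = -264]
   → D = (17, -37/3)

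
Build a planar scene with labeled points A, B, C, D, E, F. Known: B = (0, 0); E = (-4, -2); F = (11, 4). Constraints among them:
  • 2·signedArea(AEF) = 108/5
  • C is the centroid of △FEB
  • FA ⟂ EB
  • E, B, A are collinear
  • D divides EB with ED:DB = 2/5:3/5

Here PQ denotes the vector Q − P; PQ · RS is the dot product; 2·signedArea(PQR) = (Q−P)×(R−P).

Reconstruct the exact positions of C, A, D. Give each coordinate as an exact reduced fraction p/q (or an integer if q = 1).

1. C_x = 7/3  [C is the centroid of △FEB]
2. C_y = 2/3  [C is the centroid of △FEB]
   → C = (7/3, 2/3)
3. A_x = 52/5  [E, B, A are collinear ∩ FA ⟂ EB]
4. A_y = 26/5  [E, B, A are collinear ∩ FA ⟂ EB]
   → A = (52/5, 26/5)
5. D_x = -12/5  [D divides EB with ED:DB = 2/5:3/5]
6. D_y = -6/5  [D divides EB with ED:DB = 2/5:3/5]
   → D = (-12/5, -6/5)

A = (52/5, 26/5)
C = (7/3, 2/3)
D = (-12/5, -6/5)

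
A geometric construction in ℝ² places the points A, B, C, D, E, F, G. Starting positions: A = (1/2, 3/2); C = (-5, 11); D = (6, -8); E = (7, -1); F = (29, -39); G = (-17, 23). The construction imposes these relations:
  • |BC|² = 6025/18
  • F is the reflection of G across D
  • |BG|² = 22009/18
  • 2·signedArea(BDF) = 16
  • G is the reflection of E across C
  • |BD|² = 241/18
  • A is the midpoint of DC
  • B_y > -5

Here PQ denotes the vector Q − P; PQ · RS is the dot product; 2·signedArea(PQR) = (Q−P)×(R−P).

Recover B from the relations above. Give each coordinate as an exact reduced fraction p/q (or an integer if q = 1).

1. B_x = 25/6  [line 31·x + 23·y + -18 = 0 ∩ |BD|² = 241/18]
2. B_y = -29/6  [line 31·x + 23·y + -18 = 0 ∩ |BD|² = 241/18]
   → B = (25/6, -29/6)

B = (25/6, -29/6)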